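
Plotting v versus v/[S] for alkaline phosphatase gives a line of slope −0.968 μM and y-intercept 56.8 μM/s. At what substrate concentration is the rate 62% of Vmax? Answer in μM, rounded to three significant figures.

1.58 μM

The Eadie–Hofstee slope gives Km = 0.968 μM (slope = −Km).
v/Vmax = [S]/(Km+[S]) = 0.62 ⇒ [S] = Km·0.62/(1−0.62) = 0.968 × 1.632 = 1.58 μM.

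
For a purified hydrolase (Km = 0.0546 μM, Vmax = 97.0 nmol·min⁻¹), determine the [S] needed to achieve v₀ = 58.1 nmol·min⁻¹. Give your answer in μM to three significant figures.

Rearranging v = Vmax[S]/(Km+[S]) gives [S] = Km·v/(Vmax − v).
[S] = 0.0546 × 58.1 / (97.0 − 58.1) = 3.172/38.90 = 0.0815 μM.

0.0815 μM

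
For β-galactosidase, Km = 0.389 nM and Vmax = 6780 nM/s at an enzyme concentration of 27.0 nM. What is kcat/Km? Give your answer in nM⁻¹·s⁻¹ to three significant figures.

kcat = Vmax/[E]total = 6780/27.0 = 251 s⁻¹.
kcat/Km = 251/0.389 = 646 nM⁻¹·s⁻¹.

646 nM⁻¹·s⁻¹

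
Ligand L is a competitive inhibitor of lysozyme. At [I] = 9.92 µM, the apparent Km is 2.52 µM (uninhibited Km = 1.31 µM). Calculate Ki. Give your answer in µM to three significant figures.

Competitive: Km,app = α·Km with α = 1 + [I]/Ki.
α = Km,app/Km = 2.52/1.31 = 1.924.
Since α = 1 + [I]/Ki, [I]/Ki = 1.924 − 1 = 0.9237 and Ki = 9.92/0.9237 = 10.7 µM.

10.7 µM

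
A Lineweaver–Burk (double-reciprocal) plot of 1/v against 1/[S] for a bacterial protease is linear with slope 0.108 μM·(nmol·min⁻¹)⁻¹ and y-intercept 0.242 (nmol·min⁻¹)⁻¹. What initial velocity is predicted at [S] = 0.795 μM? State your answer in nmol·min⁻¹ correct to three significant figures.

2.65 nmol·min⁻¹

The y-intercept is 1/Vmax, so Vmax = 1/0.242 = 4.13 nmol·min⁻¹.
The slope is Km/Vmax, so Km = 0.108 × 4.13 = 0.446 μM.
Then v = 4.13 × 0.795/(0.446 + 0.795) = 2.65 nmol·min⁻¹.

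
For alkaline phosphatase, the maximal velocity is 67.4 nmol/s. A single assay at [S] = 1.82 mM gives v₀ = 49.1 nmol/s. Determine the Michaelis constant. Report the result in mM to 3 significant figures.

0.678 mM

v/Vmax = 49.1/67.4 = 0.7285 = [S]/(Km+[S]).
So Km + [S] = [S]/0.7285 = 2.498 mM, giving Km = 2.498 − 1.82 = 0.678 mM.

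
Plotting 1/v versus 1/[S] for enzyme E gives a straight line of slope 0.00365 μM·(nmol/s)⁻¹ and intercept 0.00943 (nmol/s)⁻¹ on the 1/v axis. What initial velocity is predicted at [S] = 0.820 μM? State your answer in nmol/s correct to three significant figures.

72.0 nmol/s

The y-intercept is 1/Vmax, so Vmax = 1/0.00943 = 106 nmol/s.
The slope is Km/Vmax, so Km = 0.00365 × 106 = 0.387 μM.
Then v = 106 × 0.820/(0.387 + 0.820) = 72.0 nmol/s.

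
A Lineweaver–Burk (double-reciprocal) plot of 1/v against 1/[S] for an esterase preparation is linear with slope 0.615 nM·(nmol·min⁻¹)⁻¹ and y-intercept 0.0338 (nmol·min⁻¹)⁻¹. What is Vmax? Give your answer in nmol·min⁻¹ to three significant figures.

The y-intercept of a Lineweaver–Burk plot equals 1/Vmax, so Vmax = 1/0.0338 = 29.6 nmol·min⁻¹.

29.6 nmol·min⁻¹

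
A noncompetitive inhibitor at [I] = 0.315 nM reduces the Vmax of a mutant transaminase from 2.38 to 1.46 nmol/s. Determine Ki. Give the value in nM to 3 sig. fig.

0.500 nM

Noncompetitive: Vmax,app = Vmax/α with α = 1 + [I]/Ki.
α = Vmax/Vmax,app = 2.38/1.46 = 1.630.
Since α = 1 + [I]/Ki, [I]/Ki = 1.630 − 1 = 0.6301 and Ki = 0.315/0.6301 = 0.500 nM.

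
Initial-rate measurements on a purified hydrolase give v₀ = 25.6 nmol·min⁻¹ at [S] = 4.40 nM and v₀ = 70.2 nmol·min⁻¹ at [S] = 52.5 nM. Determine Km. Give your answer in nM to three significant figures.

In reciprocal form, 1/v = (Km/Vmax)·(1/[S]) + 1/Vmax. The two points give (1/[S], 1/v) = (0.2273, 0.03906) and (0.01905, 0.01425).
Slope = (0.03906 − 0.01425)/(0.2273 − 0.01905) = 0.1192; intercept = 0.03906 − 0.1192×0.2273 = 0.01197.
Vmax = 1/intercept = 83.5 nmol·min⁻¹; Km = slope × Vmax = 0.1192 × 83.5 = 9.95 nM.

9.95 nM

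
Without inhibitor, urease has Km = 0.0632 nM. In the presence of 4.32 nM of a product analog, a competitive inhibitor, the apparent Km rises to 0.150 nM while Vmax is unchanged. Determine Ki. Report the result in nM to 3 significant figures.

3.15 nM

Competitive: Km,app = α·Km with α = 1 + [I]/Ki.
α = Km,app/Km = 0.150/0.0632 = 2.373.
Ki = [I]/(α − 1) = 4.32/1.373 = 3.15 nM.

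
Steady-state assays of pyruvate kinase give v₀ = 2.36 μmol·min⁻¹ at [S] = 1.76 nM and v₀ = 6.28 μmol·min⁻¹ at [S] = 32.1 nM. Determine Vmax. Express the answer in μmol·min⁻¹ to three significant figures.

6.95 μmol·min⁻¹

In reciprocal form, 1/v = (Km/Vmax)·(1/[S]) + 1/Vmax. The two points give (1/[S], 1/v) = (0.5682, 0.4237) and (0.03115, 0.1592).
Slope = (0.4237 − 0.1592)/(0.5682 − 0.03115) = 0.4925; intercept = 0.4237 − 0.4925×0.5682 = 0.1439.
Vmax = 1/intercept = 6.95 μmol·min⁻¹; Km = slope × Vmax = 0.4925 × 6.95 = 3.42 nM.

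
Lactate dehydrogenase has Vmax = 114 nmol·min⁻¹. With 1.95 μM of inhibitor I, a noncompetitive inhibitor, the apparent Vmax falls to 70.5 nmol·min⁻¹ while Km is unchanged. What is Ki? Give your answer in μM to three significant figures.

3.16 μM

Noncompetitive: Vmax,app = Vmax/α with α = 1 + [I]/Ki.
α = Vmax/Vmax,app = 114/70.5 = 1.617.
Ki = [I]/(α − 1) = 1.95/0.6170 = 3.16 μM.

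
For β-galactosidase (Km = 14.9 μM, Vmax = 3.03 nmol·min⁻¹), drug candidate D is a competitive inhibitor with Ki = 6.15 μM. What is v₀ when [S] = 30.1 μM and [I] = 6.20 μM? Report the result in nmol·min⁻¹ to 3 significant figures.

With α = 1 + [I]/Ki = 1 + 6.20/6.15 = 2.008, the competitive rate law is v = Vmax[S] / (αKm + [S]).
v = 3.03×30.1 / (2.008×14.9 + 30.1) = 91.20/60.02 = 1.52 nmol·min⁻¹.

1.52 nmol·min⁻¹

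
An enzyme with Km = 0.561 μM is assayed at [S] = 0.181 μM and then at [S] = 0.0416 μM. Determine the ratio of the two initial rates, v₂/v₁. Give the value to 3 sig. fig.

Since Vmax cancels, v₂/v₁ = [S]₂(Km+[S]₁) / [S]₁(Km+[S]₂).
= 0.0416×(0.561+0.181) / (0.181×(0.561+0.0416)) = 0.03087/0.1091 = 0.283.

0.283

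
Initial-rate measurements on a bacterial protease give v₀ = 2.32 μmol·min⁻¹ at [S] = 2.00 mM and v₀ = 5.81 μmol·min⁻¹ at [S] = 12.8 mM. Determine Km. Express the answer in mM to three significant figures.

From v = Vmax[S]/(Km+[S]), each point gives Vmax = v(Km+[S])/[S].
Equating: 2.32(Km+2.00)/2.00 = 5.81(Km+12.8)/12.8.
1.160·Km + 2.32 = 0.4539·Km + 5.81, so (1.160 − 0.4539)·Km = 5.81 − 2.32.
Km = 3.490/0.7061 = 4.94 mM; then Vmax = 2.32(4.94+2.00)/2.00 = 8.05 μmol·min⁻¹.

4.94 mM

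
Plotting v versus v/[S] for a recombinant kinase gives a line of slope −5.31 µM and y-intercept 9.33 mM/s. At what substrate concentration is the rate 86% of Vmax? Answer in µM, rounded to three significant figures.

32.6 µM

The Eadie–Hofstee slope gives Km = 5.31 µM (slope = −Km).
v/Vmax = [S]/(Km+[S]) = 0.86 ⇒ [S] = Km·0.86/(1−0.86) = 5.31 × 6.143 = 32.6 µM.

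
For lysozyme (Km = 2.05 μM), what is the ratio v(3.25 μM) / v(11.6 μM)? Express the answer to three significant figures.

0.722

Since Vmax cancels, v₂/v₁ = [S]₂(Km+[S]₁) / [S]₁(Km+[S]₂).
= 3.25×(2.05+11.6) / (11.6×(2.05+3.25)) = 44.36/61.48 = 0.722.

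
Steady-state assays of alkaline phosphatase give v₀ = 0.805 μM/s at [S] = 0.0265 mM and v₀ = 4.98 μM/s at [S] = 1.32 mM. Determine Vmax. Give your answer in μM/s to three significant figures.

5.57 μM/s

In reciprocal form, 1/v = (Km/Vmax)·(1/[S]) + 1/Vmax. The two points give (1/[S], 1/v) = (37.74, 1.242) and (0.7576, 0.2008).
Slope = (1.242 − 0.2008)/(37.74 − 0.7576) = 0.02816; intercept = 1.242 − 0.02816×37.74 = 0.1795.
Vmax = 1/intercept = 5.57 μM/s; Km = slope × Vmax = 0.02816 × 5.57 = 0.157 mM.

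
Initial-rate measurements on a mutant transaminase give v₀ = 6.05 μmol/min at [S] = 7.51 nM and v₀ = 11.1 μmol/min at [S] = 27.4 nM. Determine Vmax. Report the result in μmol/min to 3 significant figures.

16.2 μmol/min

In reciprocal form, 1/v = (Km/Vmax)·(1/[S]) + 1/Vmax. The two points give (1/[S], 1/v) = (0.1332, 0.1653) and (0.03650, 0.09009).
Slope = (0.1653 − 0.09009)/(0.1332 − 0.03650) = 0.7780; intercept = 0.1653 − 0.7780×0.1332 = 0.06170.
Vmax = 1/intercept = 16.2 μmol/min; Km = slope × Vmax = 0.7780 × 16.2 = 12.6 nM.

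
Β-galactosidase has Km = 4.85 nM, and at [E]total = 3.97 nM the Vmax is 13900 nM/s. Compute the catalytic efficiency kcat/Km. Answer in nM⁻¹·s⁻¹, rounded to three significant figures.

kcat = Vmax/[E]total = 13900/3.97 = 3500 s⁻¹.
kcat/Km = 3500/4.85 = 722 nM⁻¹·s⁻¹.

722 nM⁻¹·s⁻¹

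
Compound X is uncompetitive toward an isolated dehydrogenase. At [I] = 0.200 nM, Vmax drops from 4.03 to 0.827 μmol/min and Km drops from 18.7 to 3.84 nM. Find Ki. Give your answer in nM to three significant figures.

Uncompetitive: Vmax,app = Vmax/α (and Km,app = Km/α) with α = 1 + [I]/Ki.
α = Vmax/Vmax,app = 4.03/0.827 = 4.873.
Since α = 1 + [I]/Ki, [I]/Ki = 4.873 − 1 = 3.873 and Ki = 0.200/3.873 = 0.0516 nM.

0.0516 nM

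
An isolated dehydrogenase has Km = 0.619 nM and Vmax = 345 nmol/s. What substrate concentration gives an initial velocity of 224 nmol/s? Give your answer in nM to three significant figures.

1.15 nM

The required fractional saturation is v/Vmax = 224/345 = 0.6493.
Then [S]/(Km+[S]) = 0.6493 ⇒ [S] = 0.619 × 0.6493/(1 − 0.6493) = 1.15 nM.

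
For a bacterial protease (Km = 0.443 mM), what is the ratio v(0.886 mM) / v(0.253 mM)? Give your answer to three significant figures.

1.83

The fractional saturations are [S]/(Km+[S]) = 0.253/0.6960 = 0.3635 and 0.886/1.329 = 0.6667.
v₂/v₁ is just their ratio: 0.6667/0.3635 = 1.83.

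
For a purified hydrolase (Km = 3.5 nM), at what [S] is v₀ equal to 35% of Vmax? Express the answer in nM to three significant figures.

v/Vmax = [S]/(Km+[S]) = 0.35, so [S] = Km·0.35/(1 − 0.35) = 3.5 × 0.5385.
[S] = 1.88 nM.

1.88 nM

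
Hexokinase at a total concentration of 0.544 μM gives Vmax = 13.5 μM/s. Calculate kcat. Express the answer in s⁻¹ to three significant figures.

24.8 s⁻¹

kcat = Vmax/[E]total = 13.5 μM/s / 0.544 μM = 24.8 s⁻¹.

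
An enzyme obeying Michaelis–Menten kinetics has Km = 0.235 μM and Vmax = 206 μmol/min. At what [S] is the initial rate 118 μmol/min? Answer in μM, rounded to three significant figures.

0.315 μM

The required fractional saturation is v/Vmax = 118/206 = 0.5728.
Then [S]/(Km+[S]) = 0.5728 ⇒ [S] = 0.235 × 0.5728/(1 − 0.5728) = 0.315 μM.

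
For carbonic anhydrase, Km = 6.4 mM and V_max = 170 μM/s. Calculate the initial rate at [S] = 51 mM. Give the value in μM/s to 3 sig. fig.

151 μM/s

v = Vmax·[S]/(Km + [S]) = 170 × 51 / (6.4 + 51)
  = 8670 / 57.40 = 151 μM/s.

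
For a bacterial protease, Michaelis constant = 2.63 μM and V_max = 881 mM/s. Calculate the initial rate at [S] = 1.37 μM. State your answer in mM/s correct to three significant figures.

[S]/(Km+[S]) = 1.37/4.000 = 0.3425, the fractional saturation.
v = 0.3425 × Vmax = 0.3425 × 881 = 302 mM/s.

302 mM/s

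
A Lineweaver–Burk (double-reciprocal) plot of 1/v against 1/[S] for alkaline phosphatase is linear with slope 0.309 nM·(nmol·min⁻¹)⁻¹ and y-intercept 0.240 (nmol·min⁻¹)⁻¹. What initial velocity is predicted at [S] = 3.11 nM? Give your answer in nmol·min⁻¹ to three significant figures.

The y-intercept is 1/Vmax, so Vmax = 1/0.240 = 4.17 nmol·min⁻¹.
The slope is Km/Vmax, so Km = 0.309 × 4.17 = 1.29 nM.
Then v = 4.17 × 3.11/(1.29 + 3.11) = 2.95 nmol·min⁻¹.

2.95 nmol·min⁻¹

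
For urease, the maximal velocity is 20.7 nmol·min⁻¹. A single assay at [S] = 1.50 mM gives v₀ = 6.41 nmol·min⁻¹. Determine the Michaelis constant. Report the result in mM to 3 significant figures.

3.34 mM

From v = Vmax[S]/(Km+[S]), Km = [S](Vmax − v)/v.
Km = 1.50 × (20.7 − 6.41) / 6.41 = 21.44/6.41 = 3.34 mM.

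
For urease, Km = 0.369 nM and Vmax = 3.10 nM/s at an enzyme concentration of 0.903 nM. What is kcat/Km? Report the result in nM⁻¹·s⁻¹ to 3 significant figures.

kcat = Vmax/[E]total = 3.10/0.903 = 3.43 s⁻¹.
kcat/Km = 3.43/0.369 = 9.30 nM⁻¹·s⁻¹.

9.30 nM⁻¹·s⁻¹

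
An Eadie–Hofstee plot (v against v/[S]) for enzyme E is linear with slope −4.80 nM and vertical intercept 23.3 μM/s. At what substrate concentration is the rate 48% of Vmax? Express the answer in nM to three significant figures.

4.43 nM

The Eadie–Hofstee slope gives Km = 4.80 nM (slope = −Km).
v/Vmax = [S]/(Km+[S]) = 0.48 ⇒ [S] = Km·0.48/(1−0.48) = 4.80 × 0.9231 = 4.43 nM.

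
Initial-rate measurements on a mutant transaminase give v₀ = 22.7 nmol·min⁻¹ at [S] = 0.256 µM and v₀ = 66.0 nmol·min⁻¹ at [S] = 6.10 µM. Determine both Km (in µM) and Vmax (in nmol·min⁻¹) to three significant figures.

Km = 0.556 µM; Vmax = 72.0 nmol·min⁻¹

From v = Vmax[S]/(Km+[S]), each point gives Vmax = v(Km+[S])/[S].
Equating: 22.7(Km+0.256)/0.256 = 66.0(Km+6.10)/6.10.
88.67·Km + 22.7 = 10.82·Km + 66.0, so (88.67 − 10.82)·Km = 66.0 − 22.7.
Km = 43.30/77.85 = 0.556 µM; then Vmax = 22.7(0.556+0.256)/0.256 = 72.0 nmol·min⁻¹.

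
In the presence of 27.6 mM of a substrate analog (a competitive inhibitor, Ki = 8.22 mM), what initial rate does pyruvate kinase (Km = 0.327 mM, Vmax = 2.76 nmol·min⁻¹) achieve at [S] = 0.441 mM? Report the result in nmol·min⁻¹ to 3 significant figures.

0.652 nmol·min⁻¹

α = 1 + [I]/Ki = 1 + 27.6/8.22 = 4.358.
For a competitive inhibitor, Vmax is unchanged and the apparent Km becomes α·Km: Km,app = 1.42 mM, Vmax,app = 2.76 nmol·min⁻¹.
v = Vmax,app·[S]/(Km,app + [S]) = 2.76 × 0.441/(1.42 + 0.441) = 0.652 nmol·min⁻¹.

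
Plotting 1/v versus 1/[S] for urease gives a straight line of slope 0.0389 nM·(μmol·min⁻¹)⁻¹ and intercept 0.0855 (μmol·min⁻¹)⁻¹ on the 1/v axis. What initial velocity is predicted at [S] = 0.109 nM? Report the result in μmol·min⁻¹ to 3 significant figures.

2.26 μmol·min⁻¹

The y-intercept is 1/Vmax, so Vmax = 1/0.0855 = 11.7 μmol·min⁻¹.
The slope is Km/Vmax, so Km = 0.0389 × 11.7 = 0.455 nM.
Then v = 11.7 × 0.109/(0.455 + 0.109) = 2.26 μmol·min⁻¹.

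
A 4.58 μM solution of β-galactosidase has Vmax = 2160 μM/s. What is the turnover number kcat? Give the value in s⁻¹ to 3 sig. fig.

kcat = Vmax/[E]total = 2160 μM/s / 4.58 μM = 472 s⁻¹.

472 s⁻¹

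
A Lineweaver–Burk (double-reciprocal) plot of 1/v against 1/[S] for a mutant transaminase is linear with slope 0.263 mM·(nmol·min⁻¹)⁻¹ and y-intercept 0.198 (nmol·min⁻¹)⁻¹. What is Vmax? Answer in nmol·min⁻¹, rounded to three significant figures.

5.05 nmol·min⁻¹

The y-intercept of a Lineweaver–Burk plot equals 1/Vmax, so Vmax = 1/0.198 = 5.05 nmol·min⁻¹.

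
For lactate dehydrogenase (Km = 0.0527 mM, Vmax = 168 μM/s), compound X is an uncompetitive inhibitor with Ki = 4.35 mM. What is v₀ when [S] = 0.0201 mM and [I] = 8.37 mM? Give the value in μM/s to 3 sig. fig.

With α = 1 + [I]/Ki = 1 + 8.37/4.35 = 2.924, the uncompetitive rate law is v = (Vmax/α)·[S] / (Km/α + [S]).
v = (168/2.924)×0.0201 / (0.0527/2.924 + 0.0201) = 1.155/0.03812 = 30.3 μM/s.

30.3 μM/s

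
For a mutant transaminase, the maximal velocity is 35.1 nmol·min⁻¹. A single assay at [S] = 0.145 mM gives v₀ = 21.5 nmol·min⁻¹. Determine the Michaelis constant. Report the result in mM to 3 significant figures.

0.0917 mM

v/Vmax = 21.5/35.1 = 0.6125 = [S]/(Km+[S]).
So Km + [S] = [S]/0.6125 = 0.2367 mM, giving Km = 0.2367 − 0.145 = 0.0917 mM.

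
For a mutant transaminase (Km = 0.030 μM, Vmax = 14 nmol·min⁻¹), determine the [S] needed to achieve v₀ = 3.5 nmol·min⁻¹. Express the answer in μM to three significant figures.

Rearranging v = Vmax[S]/(Km+[S]) gives [S] = Km·v/(Vmax − v).
[S] = 0.030 × 3.5 / (14 − 3.5) = 0.1050/10.50 = 0.0100 μM.

0.0100 μM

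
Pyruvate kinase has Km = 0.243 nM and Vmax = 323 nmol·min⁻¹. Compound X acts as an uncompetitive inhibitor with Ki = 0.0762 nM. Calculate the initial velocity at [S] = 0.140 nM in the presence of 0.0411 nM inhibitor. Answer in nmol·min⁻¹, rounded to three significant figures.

With α = 1 + [I]/Ki = 1 + 0.0411/0.0762 = 1.539, the uncompetitive rate law is v = (Vmax/α)·[S] / (Km/α + [S]).
v = (323/1.539)×0.140 / (0.243/1.539 + 0.140) = 29.38/0.2979 = 98.6 nmol·min⁻¹.

98.6 nmol·min⁻¹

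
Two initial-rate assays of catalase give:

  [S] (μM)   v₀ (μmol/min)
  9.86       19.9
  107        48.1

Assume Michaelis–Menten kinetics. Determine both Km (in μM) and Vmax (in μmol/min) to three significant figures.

From v = Vmax[S]/(Km+[S]), each point gives Vmax = v(Km+[S])/[S].
Equating: 19.9(Km+9.86)/9.86 = 48.1(Km+107)/107.
2.018·Km + 19.9 = 0.4495·Km + 48.1, so (2.018 − 0.4495)·Km = 48.1 − 19.9.
Km = 28.20/1.569 = 18.0 μM; then Vmax = 19.9(18.0+9.86)/9.86 = 56.2 μmol/min.

Km = 18.0 μM; Vmax = 56.2 μmol/min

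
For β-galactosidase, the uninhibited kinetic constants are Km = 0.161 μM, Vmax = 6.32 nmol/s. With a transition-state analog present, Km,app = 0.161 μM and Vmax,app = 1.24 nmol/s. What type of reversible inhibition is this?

Vmax decreases (6.32 → 1.24 nmol/s) while Km is unchanged — pure noncompetitive inhibition.

noncompetitive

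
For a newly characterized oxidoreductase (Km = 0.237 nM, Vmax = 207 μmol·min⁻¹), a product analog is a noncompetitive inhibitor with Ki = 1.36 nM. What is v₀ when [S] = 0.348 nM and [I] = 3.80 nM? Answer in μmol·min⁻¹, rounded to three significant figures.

With α = 1 + [I]/Ki = 1 + 3.80/1.36 = 3.794, the noncompetitive rate law is v = (Vmax/α)·[S] / (Km + [S]).
v = (207/3.794)×0.348 / (0.237 + 0.348) = 18.99/0.5850 = 32.5 μmol·min⁻¹.

32.5 μmol·min⁻¹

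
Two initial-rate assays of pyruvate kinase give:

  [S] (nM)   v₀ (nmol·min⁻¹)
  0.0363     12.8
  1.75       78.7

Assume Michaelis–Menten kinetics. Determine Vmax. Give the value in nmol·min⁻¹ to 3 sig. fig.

88.3 nmol·min⁻¹

In reciprocal form, 1/v = (Km/Vmax)·(1/[S]) + 1/Vmax. The two points give (1/[S], 1/v) = (27.55, 0.07812) and (0.5714, 0.01271).
Slope = (0.07812 − 0.01271)/(27.55 − 0.5714) = 0.002425; intercept = 0.07812 − 0.002425×27.55 = 0.01132.
Vmax = 1/intercept = 88.3 nmol·min⁻¹; Km = slope × Vmax = 0.002425 × 88.3 = 0.214 nM.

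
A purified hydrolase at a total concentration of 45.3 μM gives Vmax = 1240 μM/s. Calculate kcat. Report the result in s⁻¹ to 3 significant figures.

27.4 s⁻¹

kcat = Vmax/[E]total = 1240 μM/s / 45.3 μM = 27.4 s⁻¹.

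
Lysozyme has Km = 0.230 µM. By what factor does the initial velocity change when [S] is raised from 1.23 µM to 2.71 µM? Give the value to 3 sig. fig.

The fractional saturations are [S]/(Km+[S]) = 1.23/1.460 = 0.8425 and 2.71/2.940 = 0.9218.
v₂/v₁ is just their ratio: 0.9218/0.8425 = 1.09.

1.09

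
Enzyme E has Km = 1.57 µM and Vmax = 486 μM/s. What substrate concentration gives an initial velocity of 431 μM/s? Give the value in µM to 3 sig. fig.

12.3 µM

Rearranging v = Vmax[S]/(Km+[S]) gives [S] = Km·v/(Vmax − v).
[S] = 1.57 × 431 / (486 − 431) = 676.7/55.00 = 12.3 µM.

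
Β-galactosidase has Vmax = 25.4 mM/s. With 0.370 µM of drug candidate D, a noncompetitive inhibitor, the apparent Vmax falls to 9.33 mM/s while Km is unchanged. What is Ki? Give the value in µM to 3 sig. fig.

Noncompetitive: Vmax,app = Vmax/α with α = 1 + [I]/Ki.
α = Vmax/Vmax,app = 25.4/9.33 = 2.722.
Since α = 1 + [I]/Ki, [I]/Ki = 2.722 − 1 = 1.722 and Ki = 0.370/1.722 = 0.215 µM.

0.215 µM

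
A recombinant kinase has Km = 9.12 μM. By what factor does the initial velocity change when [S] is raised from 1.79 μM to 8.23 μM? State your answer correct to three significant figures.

2.89

The fractional saturations are [S]/(Km+[S]) = 1.79/10.91 = 0.1641 and 8.23/17.35 = 0.4744.
v₂/v₁ is just their ratio: 0.4744/0.1641 = 2.89.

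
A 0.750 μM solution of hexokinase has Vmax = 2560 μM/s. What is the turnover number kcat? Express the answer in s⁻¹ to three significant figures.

kcat = Vmax/[E]total = 2560 μM/s / 0.750 μM = 3410 s⁻¹.

3410 s⁻¹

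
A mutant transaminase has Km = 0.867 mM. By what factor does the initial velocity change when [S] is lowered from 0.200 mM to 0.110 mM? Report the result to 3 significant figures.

The fractional saturations are [S]/(Km+[S]) = 0.200/1.067 = 0.1874 and 0.110/0.9770 = 0.1126.
v₂/v₁ is just their ratio: 0.1126/0.1874 = 0.601.

0.601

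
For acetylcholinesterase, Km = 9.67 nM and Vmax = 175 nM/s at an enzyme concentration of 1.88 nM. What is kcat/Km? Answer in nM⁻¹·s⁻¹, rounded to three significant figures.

kcat = Vmax/[E]total = 175/1.88 = 93.1 s⁻¹.
kcat/Km = 93.1/9.67 = 9.63 nM⁻¹·s⁻¹.

9.63 nM⁻¹·s⁻¹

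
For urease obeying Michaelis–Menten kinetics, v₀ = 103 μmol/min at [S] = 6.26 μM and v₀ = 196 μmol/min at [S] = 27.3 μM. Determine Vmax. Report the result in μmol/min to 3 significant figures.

268 μmol/min

From v = Vmax[S]/(Km+[S]), each point gives Vmax = v(Km+[S])/[S].
Equating: 103(Km+6.26)/6.26 = 196(Km+27.3)/27.3.
16.45·Km + 103 = 7.179·Km + 196, so (16.45 − 7.179)·Km = 196 − 103.
Km = 93.00/9.274 = 10.0 μM; then Vmax = 103(10.0+6.26)/6.26 = 268 μmol/min.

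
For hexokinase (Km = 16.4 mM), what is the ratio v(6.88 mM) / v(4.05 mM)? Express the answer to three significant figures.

Since Vmax cancels, v₂/v₁ = [S]₂(Km+[S]₁) / [S]₁(Km+[S]₂).
= 6.88×(16.4+4.05) / (4.05×(16.4+6.88)) = 140.7/94.28 = 1.49.

1.49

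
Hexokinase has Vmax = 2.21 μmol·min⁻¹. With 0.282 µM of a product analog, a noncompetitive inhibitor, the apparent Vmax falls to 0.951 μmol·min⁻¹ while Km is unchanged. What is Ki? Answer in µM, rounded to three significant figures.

Noncompetitive: Vmax,app = Vmax/α with α = 1 + [I]/Ki.
α = Vmax/Vmax,app = 2.21/0.951 = 2.324.
Ki = [I]/(α − 1) = 0.282/1.324 = 0.213 µM.

0.213 µM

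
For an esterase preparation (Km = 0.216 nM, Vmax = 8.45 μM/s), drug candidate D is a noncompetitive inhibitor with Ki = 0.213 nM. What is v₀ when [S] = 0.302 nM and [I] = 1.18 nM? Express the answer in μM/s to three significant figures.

0.753 μM/s

α = 1 + [I]/Ki = 1 + 1.18/0.213 = 6.540.
For a noncompetitive inhibitor, Vmax is reduced to Vmax/α while Km is unchanged: Km,app = 0.216 nM, Vmax,app = 1.29 μM/s.
v = Vmax,app·[S]/(Km,app + [S]) = 1.29 × 0.302/(0.216 + 0.302) = 0.753 μM/s.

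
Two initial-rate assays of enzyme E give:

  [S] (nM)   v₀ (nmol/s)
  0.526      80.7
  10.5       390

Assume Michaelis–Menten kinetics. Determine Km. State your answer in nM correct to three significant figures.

In reciprocal form, 1/v = (Km/Vmax)·(1/[S]) + 1/Vmax. The two points give (1/[S], 1/v) = (1.901, 0.01239) and (0.09524, 0.002564).
Slope = (0.01239 − 0.002564)/(1.901 − 0.09524) = 0.005442; intercept = 0.01239 − 0.005442×1.901 = 0.002046.
Vmax = 1/intercept = 489 nmol/s; Km = slope × Vmax = 0.005442 × 489 = 2.66 nM.

2.66 nM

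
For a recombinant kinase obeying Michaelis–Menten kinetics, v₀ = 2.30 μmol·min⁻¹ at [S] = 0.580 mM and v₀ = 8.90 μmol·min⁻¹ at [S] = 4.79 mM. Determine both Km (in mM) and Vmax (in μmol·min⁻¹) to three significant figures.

Km = 3.13 mM; Vmax = 14.7 μmol·min⁻¹

In reciprocal form, 1/v = (Km/Vmax)·(1/[S]) + 1/Vmax. The two points give (1/[S], 1/v) = (1.724, 0.4348) and (0.2088, 0.1124).
Slope = (0.4348 − 0.1124)/(1.724 − 0.2088) = 0.2128; intercept = 0.4348 − 0.2128×1.724 = 0.06794.
Vmax = 1/intercept = 14.7 μmol·min⁻¹; Km = slope × Vmax = 0.2128 × 14.7 = 3.13 mM.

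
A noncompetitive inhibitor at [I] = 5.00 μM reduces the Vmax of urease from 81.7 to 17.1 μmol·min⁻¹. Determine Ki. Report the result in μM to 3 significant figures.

Noncompetitive: Vmax,app = Vmax/α with α = 1 + [I]/Ki.
α = Vmax/Vmax,app = 81.7/17.1 = 4.778.
Since α = 1 + [I]/Ki, [I]/Ki = 4.778 − 1 = 3.778 and Ki = 5.00/3.778 = 1.32 μM.

1.32 μM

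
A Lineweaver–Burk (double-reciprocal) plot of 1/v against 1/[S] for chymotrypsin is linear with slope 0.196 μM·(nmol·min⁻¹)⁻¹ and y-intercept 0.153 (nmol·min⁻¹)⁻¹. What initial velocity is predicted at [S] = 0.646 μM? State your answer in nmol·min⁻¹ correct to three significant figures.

2.19 nmol·min⁻¹

The y-intercept is 1/Vmax, so Vmax = 1/0.153 = 6.54 nmol·min⁻¹.
The slope is Km/Vmax, so Km = 0.196 × 6.54 = 1.28 μM.
Then v = 6.54 × 0.646/(1.28 + 0.646) = 2.19 nmol·min⁻¹.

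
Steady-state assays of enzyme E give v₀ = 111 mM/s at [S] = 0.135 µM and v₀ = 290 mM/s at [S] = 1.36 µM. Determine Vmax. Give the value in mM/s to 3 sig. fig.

353 mM/s

From v = Vmax[S]/(Km+[S]), each point gives Vmax = v(Km+[S])/[S].
Equating: 111(Km+0.135)/0.135 = 290(Km+1.36)/1.36.
822.2·Km + 111 = 213.2·Km + 290, so (822.2 − 213.2)·Km = 290 − 111.
Km = 179.0/609.0 = 0.294 µM; then Vmax = 111(0.294+0.135)/0.135 = 353 mM/s.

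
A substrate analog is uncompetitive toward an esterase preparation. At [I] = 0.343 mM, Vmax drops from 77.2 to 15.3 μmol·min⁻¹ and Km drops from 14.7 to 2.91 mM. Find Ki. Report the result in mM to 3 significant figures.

0.0848 mM

Uncompetitive: Vmax,app = Vmax/α (and Km,app = Km/α) with α = 1 + [I]/Ki.
α = Vmax/Vmax,app = 77.2/15.3 = 5.046.
Since α = 1 + [I]/Ki, [I]/Ki = 5.046 − 1 = 4.046 and Ki = 0.343/4.046 = 0.0848 mM.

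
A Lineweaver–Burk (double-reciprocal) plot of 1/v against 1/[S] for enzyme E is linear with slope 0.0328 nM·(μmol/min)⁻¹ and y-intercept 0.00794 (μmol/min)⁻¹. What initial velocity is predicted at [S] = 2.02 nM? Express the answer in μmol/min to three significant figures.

The y-intercept is 1/Vmax, so Vmax = 1/0.00794 = 126 μmol/min.
The slope is Km/Vmax, so Km = 0.0328 × 126 = 4.13 nM.
Then v = 126 × 2.02/(4.13 + 2.02) = 41.4 μmol/min.

41.4 μmol/min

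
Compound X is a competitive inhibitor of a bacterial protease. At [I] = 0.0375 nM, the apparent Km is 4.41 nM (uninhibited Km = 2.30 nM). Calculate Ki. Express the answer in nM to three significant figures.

0.0409 nM

Competitive: Km,app = α·Km with α = 1 + [I]/Ki.
α = Km,app/Km = 4.41/2.30 = 1.917.
Ki = [I]/(α − 1) = 0.0375/0.9174 = 0.0409 nM.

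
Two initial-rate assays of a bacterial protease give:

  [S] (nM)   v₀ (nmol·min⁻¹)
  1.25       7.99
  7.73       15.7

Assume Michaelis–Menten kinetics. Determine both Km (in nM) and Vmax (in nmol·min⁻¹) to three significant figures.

Km = 1.77 nM; Vmax = 19.3 nmol·min⁻¹

In reciprocal form, 1/v = (Km/Vmax)·(1/[S]) + 1/Vmax. The two points give (1/[S], 1/v) = (0.8000, 0.1252) and (0.1294, 0.06369).
Slope = (0.1252 − 0.06369)/(0.8000 − 0.1294) = 0.09165; intercept = 0.1252 − 0.09165×0.8000 = 0.05184.
Vmax = 1/intercept = 19.3 nmol·min⁻¹; Km = slope × Vmax = 0.09165 × 19.3 = 1.77 nM.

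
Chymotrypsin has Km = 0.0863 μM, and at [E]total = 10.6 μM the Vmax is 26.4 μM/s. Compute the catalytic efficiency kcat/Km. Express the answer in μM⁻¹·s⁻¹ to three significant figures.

kcat = Vmax/[E]total = 26.4/10.6 = 2.49 s⁻¹.
kcat/Km = 2.49/0.0863 = 28.9 μM⁻¹·s⁻¹.

28.9 μM⁻¹·s⁻¹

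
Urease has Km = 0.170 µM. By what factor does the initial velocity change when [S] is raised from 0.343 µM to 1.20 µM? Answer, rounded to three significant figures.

1.31

The fractional saturations are [S]/(Km+[S]) = 0.343/0.5130 = 0.6686 and 1.20/1.370 = 0.8759.
v₂/v₁ is just their ratio: 0.8759/0.6686 = 1.31.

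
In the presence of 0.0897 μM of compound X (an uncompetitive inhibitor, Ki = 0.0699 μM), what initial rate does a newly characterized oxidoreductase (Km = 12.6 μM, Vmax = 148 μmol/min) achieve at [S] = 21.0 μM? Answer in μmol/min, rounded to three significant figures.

With α = 1 + [I]/Ki = 1 + 0.0897/0.0699 = 2.283, the uncompetitive rate law is v = (Vmax/α)·[S] / (Km/α + [S]).
v = (148/2.283)×21.0 / (12.6/2.283 + 21.0) = 1361/26.52 = 51.3 μmol/min.

51.3 μmol/min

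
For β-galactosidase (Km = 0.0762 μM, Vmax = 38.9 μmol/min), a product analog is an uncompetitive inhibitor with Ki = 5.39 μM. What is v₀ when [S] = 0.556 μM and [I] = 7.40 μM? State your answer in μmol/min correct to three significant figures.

With α = 1 + [I]/Ki = 1 + 7.40/5.39 = 2.373, the uncompetitive rate law is v = (Vmax/α)·[S] / (Km/α + [S]).
v = (38.9/2.373)×0.556 / (0.0762/2.373 + 0.556) = 9.115/0.5881 = 15.5 μmol/min.

15.5 μmol/min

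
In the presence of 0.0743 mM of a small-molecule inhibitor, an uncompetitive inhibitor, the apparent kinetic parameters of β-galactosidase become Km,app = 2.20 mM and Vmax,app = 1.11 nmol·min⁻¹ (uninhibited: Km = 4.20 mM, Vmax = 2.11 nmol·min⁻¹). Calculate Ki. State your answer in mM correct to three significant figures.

0.0825 mM

Uncompetitive: Vmax,app = Vmax/α (and Km,app = Km/α) with α = 1 + [I]/Ki.
α = Vmax/Vmax,app = 2.11/1.11 = 1.901.
Ki = [I]/(α − 1) = 0.0743/0.9009 = 0.0825 mM.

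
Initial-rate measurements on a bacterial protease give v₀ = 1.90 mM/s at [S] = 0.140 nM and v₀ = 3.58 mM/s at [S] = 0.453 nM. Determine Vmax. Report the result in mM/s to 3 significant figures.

5.92 mM/s

From v = Vmax[S]/(Km+[S]), each point gives Vmax = v(Km+[S])/[S].
Equating: 1.90(Km+0.140)/0.140 = 3.58(Km+0.453)/0.453.
13.57·Km + 1.90 = 7.903·Km + 3.58, so (13.57 − 7.903)·Km = 3.58 − 1.90.
Km = 1.680/5.669 = 0.296 nM; then Vmax = 1.90(0.296+0.140)/0.140 = 5.92 mM/s.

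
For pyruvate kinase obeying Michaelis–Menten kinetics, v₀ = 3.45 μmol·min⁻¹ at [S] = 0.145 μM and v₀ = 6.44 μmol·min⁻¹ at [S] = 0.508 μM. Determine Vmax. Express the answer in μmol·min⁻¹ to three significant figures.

9.85 μmol·min⁻¹

In reciprocal form, 1/v = (Km/Vmax)·(1/[S]) + 1/Vmax. The two points give (1/[S], 1/v) = (6.897, 0.2899) and (1.969, 0.1553).
Slope = (0.2899 − 0.1553)/(6.897 − 1.969) = 0.02731; intercept = 0.2899 − 0.02731×6.897 = 0.1015.
Vmax = 1/intercept = 9.85 μmol·min⁻¹; Km = slope × Vmax = 0.02731 × 9.85 = 0.269 μM.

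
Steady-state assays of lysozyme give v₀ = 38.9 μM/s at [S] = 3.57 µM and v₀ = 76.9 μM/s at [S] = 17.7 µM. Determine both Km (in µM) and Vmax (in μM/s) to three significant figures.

In reciprocal form, 1/v = (Km/Vmax)·(1/[S]) + 1/Vmax. The two points give (1/[S], 1/v) = (0.2801, 0.02571) and (0.05650, 0.01300).
Slope = (0.02571 − 0.01300)/(0.2801 − 0.05650) = 0.05681; intercept = 0.02571 − 0.05681×0.2801 = 0.009794.
Vmax = 1/intercept = 102 μM/s; Km = slope × Vmax = 0.05681 × 102 = 5.80 µM.

Km = 5.80 µM; Vmax = 102 μM/s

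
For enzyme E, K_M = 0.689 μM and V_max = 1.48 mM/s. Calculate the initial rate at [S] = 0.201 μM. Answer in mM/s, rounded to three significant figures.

[S]/(Km+[S]) = 0.201/0.8900 = 0.2258, the fractional saturation.
v = 0.2258 × Vmax = 0.2258 × 1.48 = 0.334 mM/s.

0.334 mM/s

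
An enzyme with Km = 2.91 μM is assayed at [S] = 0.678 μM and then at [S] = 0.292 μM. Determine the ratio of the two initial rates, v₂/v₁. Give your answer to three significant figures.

0.483

The fractional saturations are [S]/(Km+[S]) = 0.678/3.588 = 0.1890 and 0.292/3.202 = 0.09119.
v₂/v₁ is just their ratio: 0.09119/0.1890 = 0.483.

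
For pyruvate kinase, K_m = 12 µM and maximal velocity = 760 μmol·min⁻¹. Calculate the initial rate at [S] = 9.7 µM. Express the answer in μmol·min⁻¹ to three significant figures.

[S]/(Km+[S]) = 9.7/21.70 = 0.4470, the fractional saturation.
v = 0.4470 × Vmax = 0.4470 × 760 = 340 μmol·min⁻¹.

340 μmol·min⁻¹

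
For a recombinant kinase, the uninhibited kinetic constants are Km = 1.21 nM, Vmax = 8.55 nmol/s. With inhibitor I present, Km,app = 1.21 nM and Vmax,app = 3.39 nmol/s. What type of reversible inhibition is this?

Vmax decreases (8.55 → 3.39 nmol/s) while Km is unchanged — pure noncompetitive inhibition.

noncompetitive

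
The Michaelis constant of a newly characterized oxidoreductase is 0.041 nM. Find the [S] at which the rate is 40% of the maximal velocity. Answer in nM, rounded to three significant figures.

0.0273 nM

v/Vmax = [S]/(Km+[S]) = 0.4, so [S] = Km·0.4/(1 − 0.4) = 0.041 × 0.6667.
[S] = 0.0273 nM.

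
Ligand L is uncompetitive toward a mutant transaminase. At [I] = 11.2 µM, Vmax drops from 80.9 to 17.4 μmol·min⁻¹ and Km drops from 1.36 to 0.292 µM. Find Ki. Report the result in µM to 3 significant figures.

3.07 µM

Uncompetitive: Vmax,app = Vmax/α (and Km,app = Km/α) with α = 1 + [I]/Ki.
α = Vmax/Vmax,app = 80.9/17.4 = 4.649.
Since α = 1 + [I]/Ki, [I]/Ki = 4.649 − 1 = 3.649 and Ki = 11.2/3.649 = 3.07 µM.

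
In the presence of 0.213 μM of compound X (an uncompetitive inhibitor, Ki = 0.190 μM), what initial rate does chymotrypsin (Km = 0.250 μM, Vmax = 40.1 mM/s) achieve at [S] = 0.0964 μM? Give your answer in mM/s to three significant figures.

α = 1 + [I]/Ki = 1 + 0.213/0.190 = 2.121.
For an uncompetitive inhibitor, both parameters are divided by α, giving Vmax/α and Km/α: Km,app = 0.118 μM, Vmax,app = 18.9 mM/s.
v = Vmax,app·[S]/(Km,app + [S]) = 18.9 × 0.0964/(0.118 + 0.0964) = 8.51 mM/s.

8.51 mM/s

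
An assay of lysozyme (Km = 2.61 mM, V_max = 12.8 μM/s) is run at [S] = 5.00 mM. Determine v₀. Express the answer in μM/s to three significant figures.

8.41 μM/s

v = Vmax·[S]/(Km + [S]) = 12.8 × 5.00 / (2.61 + 5.00)
  = 64.00 / 7.610 = 8.41 μM/s.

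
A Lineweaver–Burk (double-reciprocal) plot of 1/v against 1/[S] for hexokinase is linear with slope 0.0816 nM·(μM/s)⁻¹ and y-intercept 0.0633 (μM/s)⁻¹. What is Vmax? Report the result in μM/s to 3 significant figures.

The y-intercept of a Lineweaver–Burk plot equals 1/Vmax, so Vmax = 1/0.0633 = 15.8 μM/s.

15.8 μM/s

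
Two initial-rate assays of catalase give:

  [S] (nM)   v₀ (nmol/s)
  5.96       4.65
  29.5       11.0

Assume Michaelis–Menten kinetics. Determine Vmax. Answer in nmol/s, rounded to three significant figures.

In reciprocal form, 1/v = (Km/Vmax)·(1/[S]) + 1/Vmax. The two points give (1/[S], 1/v) = (0.1678, 0.2151) and (0.03390, 0.09091).
Slope = (0.2151 − 0.09091)/(0.1678 − 0.03390) = 0.9272; intercept = 0.2151 − 0.9272×0.1678 = 0.05948.
Vmax = 1/intercept = 16.8 nmol/s; Km = slope × Vmax = 0.9272 × 16.8 = 15.6 nM.

16.8 nmol/s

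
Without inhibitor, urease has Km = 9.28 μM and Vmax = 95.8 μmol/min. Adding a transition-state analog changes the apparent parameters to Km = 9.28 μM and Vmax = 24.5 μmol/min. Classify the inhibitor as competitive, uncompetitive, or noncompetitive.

Vmax decreases (95.8 → 24.5 μmol/min) while Km is unchanged — pure noncompetitive inhibition.

noncompetitive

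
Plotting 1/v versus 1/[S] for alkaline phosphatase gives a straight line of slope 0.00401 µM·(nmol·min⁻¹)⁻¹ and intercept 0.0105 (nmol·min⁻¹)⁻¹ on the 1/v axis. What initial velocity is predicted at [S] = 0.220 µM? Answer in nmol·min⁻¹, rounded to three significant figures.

34.8 nmol·min⁻¹

The y-intercept is 1/Vmax, so Vmax = 1/0.0105 = 95.2 nmol·min⁻¹.
The slope is Km/Vmax, so Km = 0.00401 × 95.2 = 0.382 µM.
Then v = 95.2 × 0.220/(0.382 + 0.220) = 34.8 nmol·min⁻¹.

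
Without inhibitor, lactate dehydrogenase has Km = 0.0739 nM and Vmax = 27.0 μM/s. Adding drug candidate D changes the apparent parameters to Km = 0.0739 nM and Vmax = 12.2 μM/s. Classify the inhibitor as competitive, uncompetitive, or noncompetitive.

Vmax decreases (27.0 → 12.2 μM/s) while Km is unchanged — pure noncompetitive inhibition.

noncompetitive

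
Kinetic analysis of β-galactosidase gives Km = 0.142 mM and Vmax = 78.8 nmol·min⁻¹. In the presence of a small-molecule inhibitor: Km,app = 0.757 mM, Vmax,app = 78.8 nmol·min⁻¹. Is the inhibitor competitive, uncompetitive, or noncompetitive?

competitive

Km increases (0.142 → 0.757 mM) while Vmax is unchanged — the hallmark of competitive inhibition.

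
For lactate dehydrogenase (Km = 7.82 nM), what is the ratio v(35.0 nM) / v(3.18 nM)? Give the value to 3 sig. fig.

The fractional saturations are [S]/(Km+[S]) = 3.18/11.00 = 0.2891 and 35.0/42.82 = 0.8174.
v₂/v₁ is just their ratio: 0.8174/0.2891 = 2.83.

2.83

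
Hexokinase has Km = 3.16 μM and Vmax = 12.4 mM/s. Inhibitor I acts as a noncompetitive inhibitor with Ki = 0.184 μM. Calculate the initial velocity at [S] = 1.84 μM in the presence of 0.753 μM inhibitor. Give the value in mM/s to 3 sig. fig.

α = 1 + [I]/Ki = 1 + 0.753/0.184 = 5.092.
For a noncompetitive inhibitor, Vmax is reduced to Vmax/α while Km is unchanged: Km,app = 3.16 μM, Vmax,app = 2.44 mM/s.
v = Vmax,app·[S]/(Km,app + [S]) = 2.44 × 1.84/(3.16 + 1.84) = 0.896 mM/s.

0.896 mM/s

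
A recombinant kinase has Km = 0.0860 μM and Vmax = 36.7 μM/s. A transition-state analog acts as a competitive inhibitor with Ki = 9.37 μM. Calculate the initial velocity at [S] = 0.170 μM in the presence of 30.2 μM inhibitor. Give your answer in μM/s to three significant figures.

α = 1 + [I]/Ki = 1 + 30.2/9.37 = 4.223.
For a competitive inhibitor, Vmax is unchanged and the apparent Km becomes α·Km: Km,app = 0.363 μM, Vmax,app = 36.7 μM/s.
v = Vmax,app·[S]/(Km,app + [S]) = 36.7 × 0.170/(0.363 + 0.170) = 11.7 μM/s.

11.7 μM/s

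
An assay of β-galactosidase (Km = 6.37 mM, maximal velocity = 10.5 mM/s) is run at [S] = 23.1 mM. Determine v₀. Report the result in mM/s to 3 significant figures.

v = Vmax·[S]/(Km + [S]) = 10.5 × 23.1 / (6.37 + 23.1)
  = 242.6 / 29.47 = 8.23 mM/s.

8.23 mM/s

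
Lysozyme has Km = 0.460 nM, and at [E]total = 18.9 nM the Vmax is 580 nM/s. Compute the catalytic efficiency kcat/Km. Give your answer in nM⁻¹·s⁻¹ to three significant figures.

66.7 nM⁻¹·s⁻¹

kcat = Vmax/[E]total = 580/18.9 = 30.7 s⁻¹.
kcat/Km = 30.7/0.460 = 66.7 nM⁻¹·s⁻¹.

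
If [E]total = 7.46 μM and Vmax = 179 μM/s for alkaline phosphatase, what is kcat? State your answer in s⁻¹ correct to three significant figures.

24.0 s⁻¹

kcat = Vmax/[E]total = 179 μM/s / 7.46 μM = 24.0 s⁻¹.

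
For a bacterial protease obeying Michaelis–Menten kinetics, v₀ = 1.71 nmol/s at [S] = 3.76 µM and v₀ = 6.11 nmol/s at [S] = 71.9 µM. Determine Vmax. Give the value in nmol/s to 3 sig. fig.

7.12 nmol/s

From v = Vmax[S]/(Km+[S]), each point gives Vmax = v(Km+[S])/[S].
Equating: 1.71(Km+3.76)/3.76 = 6.11(Km+71.9)/71.9.
0.4548·Km + 1.71 = 0.08498·Km + 6.11, so (0.4548 − 0.08498)·Km = 6.11 − 1.71.
Km = 4.400/0.3698 = 11.9 µM; then Vmax = 1.71(11.9+3.76)/3.76 = 7.12 nmol/s.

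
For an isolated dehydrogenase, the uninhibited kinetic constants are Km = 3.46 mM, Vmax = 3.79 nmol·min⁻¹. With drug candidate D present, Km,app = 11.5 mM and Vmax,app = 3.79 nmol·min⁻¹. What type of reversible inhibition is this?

Km increases (3.46 → 11.5 mM) while Vmax is unchanged — the hallmark of competitive inhibition.

competitive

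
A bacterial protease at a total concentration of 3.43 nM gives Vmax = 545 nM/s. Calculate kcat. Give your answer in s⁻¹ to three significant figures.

kcat = Vmax/[E]total = 545 nM/s / 3.43 nM = 159 s⁻¹.

159 s⁻¹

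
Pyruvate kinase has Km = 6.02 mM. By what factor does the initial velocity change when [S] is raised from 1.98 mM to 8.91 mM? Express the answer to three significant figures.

2.41

Since Vmax cancels, v₂/v₁ = [S]₂(Km+[S]₁) / [S]₁(Km+[S]₂).
= 8.91×(6.02+1.98) / (1.98×(6.02+8.91)) = 71.28/29.56 = 2.41.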